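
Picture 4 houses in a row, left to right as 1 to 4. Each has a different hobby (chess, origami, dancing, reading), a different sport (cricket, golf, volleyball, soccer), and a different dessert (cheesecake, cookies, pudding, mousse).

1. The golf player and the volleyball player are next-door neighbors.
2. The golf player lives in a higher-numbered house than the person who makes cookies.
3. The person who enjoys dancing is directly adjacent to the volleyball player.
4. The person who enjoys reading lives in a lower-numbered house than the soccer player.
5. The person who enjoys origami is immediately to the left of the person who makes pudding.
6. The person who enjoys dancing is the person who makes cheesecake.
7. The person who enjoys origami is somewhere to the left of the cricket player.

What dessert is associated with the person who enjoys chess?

So house 1 gets volleyball for sport.
Clue 1 places the golf player in house 2.
The person who makes cookies is in house 1 (clue 2).
The person who enjoys dancing is in house 2 (clue 3).
The person who makes cheesecake is in house 2 (clue 6).
So house 4 gets chess for hobby.
Clue 5: the person who enjoys origami is in house 3.
The person who makes pudding is in house 4 (clue 5).
The cricket player is in house 4 (clue 7).
That leaves reading as the hobby for house 1.
So house 3 gets soccer for sport.
House 3 dessert: only mousse fits.
So: house 1 = reading/volleyball/cookies, house 2 = dancing/golf/cheesecake, house 3 = origami/soccer/mousse, house 4 = chess/cricket/pudding.

pudding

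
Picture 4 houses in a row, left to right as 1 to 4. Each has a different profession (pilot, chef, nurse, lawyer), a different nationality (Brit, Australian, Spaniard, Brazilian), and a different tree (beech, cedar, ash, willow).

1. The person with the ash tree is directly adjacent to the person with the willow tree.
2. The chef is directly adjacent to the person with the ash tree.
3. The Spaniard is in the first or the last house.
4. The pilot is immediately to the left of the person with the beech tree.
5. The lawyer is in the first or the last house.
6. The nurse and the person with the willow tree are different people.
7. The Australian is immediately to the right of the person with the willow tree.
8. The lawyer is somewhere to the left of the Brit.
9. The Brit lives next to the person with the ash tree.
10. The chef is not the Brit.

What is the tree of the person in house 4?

By clue 8, the lawyer is in house 1.
The pilot is narrowed to house 2 or 3; consider each.
Placing it in house 2 leads to a contradiction, so it's in house 3.
Clue 4 places the person with the beech tree in house 4.
Clue 1 places the person with the willow tree in house 2.
Clue 6: the nurse is in house 4.
By clue 7, the Australian is in house 3.
The only profession still possible for house 2 is chef.
By clue 10, the Brit is in house 4.
So house 1 gets Spaniard for nationality.
The only nationality still possible for house 2 is Brazilian.
Clue 9: the person with the ash tree is in house 3.
House 1 tree: only cedar fits.
So: house 1 = lawyer/Spaniard/cedar, house 2 = chef/Brazilian/willow, house 3 = pilot/Australian/ash, house 4 = nurse/Brit/beech.

beech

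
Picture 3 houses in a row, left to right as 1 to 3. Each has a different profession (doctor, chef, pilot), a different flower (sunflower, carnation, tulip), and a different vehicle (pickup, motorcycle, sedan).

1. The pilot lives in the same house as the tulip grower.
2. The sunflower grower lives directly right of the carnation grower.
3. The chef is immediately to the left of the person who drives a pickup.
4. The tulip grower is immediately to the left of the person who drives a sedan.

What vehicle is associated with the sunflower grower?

House 3's flower must be sunflower (nothing else left).
The only vehicle still possible for house 1 is motorcycle.
The carnation grower is in house 2 (clue 2).
So house 3 gets doctor for profession.
That leaves tulip as the flower for house 1.
From clue 1, the pilot must be in house 1.
The person who drives a sedan is in house 2 (clue 4).
The only profession still possible for house 2 is chef.
So house 3 gets pickup for vehicle.
So: house 1 = pilot/tulip/motorcycle, house 2 = chef/carnation/sedan, house 3 = doctor/sunflower/pickup.

pickup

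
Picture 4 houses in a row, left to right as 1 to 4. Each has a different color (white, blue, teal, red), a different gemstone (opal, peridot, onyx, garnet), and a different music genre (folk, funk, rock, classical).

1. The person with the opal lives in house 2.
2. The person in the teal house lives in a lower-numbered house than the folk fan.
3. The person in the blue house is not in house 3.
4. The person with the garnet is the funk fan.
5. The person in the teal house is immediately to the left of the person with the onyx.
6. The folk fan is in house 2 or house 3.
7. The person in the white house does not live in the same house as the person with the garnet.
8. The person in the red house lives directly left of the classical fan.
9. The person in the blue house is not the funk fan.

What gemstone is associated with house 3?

onyx

From clue 1, the person with the opal must be in house 2.
The person in the teal house is in house 2 (clue 5).
By clue 5, the person with the onyx is in house 3.
By clue 2, the folk fan is in house 3.
The person in the blue house is narrowed to house 1 or 4; consider each.
Placing it in house 1 leads to a contradiction, so it's in house 4.
The funk fan is in house 1 (clue 9).
From clue 4, the person with the garnet must be in house 1.
Clue 7 places the person in the white house in house 3.
The only color still possible for house 1 is red.
That leaves peridot as the gemstone for house 4.
Clue 8 places the classical fan in house 2.
The only music genre still possible for house 4 is rock.
So: house 1 = red/garnet/funk, house 2 = teal/opal/classical, house 3 = white/onyx/folk, house 4 = blue/peridot/rock.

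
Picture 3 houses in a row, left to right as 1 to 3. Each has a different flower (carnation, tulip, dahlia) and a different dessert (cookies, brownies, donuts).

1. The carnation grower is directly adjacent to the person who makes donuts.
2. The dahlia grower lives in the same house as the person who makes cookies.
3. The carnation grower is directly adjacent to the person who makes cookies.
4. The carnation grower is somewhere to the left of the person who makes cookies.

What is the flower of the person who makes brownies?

carnation

The carnation grower is narrowed to house 1 or 2; consider each.
Placing it in house 1 leads to a contradiction, so it's in house 2.
From clue 3, the person who makes cookies must be in house 3.
The only flower still possible for house 1 is tulip.
That leaves dahlia as the flower for house 3.
The only dessert still possible for house 1 is donuts.
So house 2 gets brownies for dessert.
So: house 1 = tulip/donuts, house 2 = carnation/brownies, house 3 = dahlia/cookies.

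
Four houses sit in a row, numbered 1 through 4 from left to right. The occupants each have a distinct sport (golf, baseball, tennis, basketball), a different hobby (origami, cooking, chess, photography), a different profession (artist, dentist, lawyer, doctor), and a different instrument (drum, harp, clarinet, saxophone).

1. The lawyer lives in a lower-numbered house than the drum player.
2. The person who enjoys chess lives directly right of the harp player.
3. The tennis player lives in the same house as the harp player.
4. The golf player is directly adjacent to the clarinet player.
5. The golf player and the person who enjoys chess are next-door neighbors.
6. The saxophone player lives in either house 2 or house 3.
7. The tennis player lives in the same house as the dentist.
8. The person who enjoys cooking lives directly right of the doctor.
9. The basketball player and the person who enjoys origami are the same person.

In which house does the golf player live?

House 4's profession must be artist (nothing else left).
The saxophone player is narrowed to house 2 or 3; consider each.
Placing it in house 2 leads to a contradiction, so it's in house 3.
The tennis player is narrowed to house 1 or 2; consider each.
Placing it in house 2 leads to a contradiction, so it's in house 1.
The harp player is in house 1 (clue 3).
From clue 7, the dentist must be in house 1.
The drum player is in house 4 (clue 1).
Clue 2 places the person who enjoys chess in house 2.
By clue 4, the golf player is in house 3.
The only hobby still possible for house 1 is photography.
House 2's instrument must be clarinet (nothing else left).
From clue 9, the basketball player must be in house 4.
The person who enjoys origami is in house 4 (clue 9).
House 2 sport: only baseball fits.
House 3 hobby: only cooking fits.
Clue 8: the doctor is in house 2.
House 3 profession: only lawyer fits.
So: house 1 = tennis/photography/dentist/harp, house 2 = baseball/chess/doctor/clarinet, house 3 = golf/cooking/lawyer/saxophone, house 4 = basketball/origami/artist/drum.

3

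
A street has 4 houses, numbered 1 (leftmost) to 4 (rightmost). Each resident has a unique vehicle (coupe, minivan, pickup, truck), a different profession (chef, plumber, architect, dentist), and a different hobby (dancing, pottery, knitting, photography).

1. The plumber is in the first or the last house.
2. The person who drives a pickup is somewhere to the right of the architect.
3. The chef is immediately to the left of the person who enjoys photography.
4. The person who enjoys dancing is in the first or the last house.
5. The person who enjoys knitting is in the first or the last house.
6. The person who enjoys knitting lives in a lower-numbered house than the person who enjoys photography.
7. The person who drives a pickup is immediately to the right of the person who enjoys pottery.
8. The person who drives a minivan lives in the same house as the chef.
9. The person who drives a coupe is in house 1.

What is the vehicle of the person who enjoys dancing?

Clue 6: the person who enjoys knitting is in house 1.
The person who drives a coupe is in house 1 (clue 9).
So house 4 gets dancing for hobby.
The chef is in house 2 (clue 3).
The person who enjoys photography is in house 3 (clue 3).
The person who drives a minivan is in house 2 (clue 8).
So house 2 gets pottery for hobby.
Clue 7: the person who drives a pickup is in house 3.
House 4 vehicle: only truck fits.
From clue 2, the architect must be in house 1.
The only profession still possible for house 3 is dentist.
House 4 profession: only plumber fits.
So: house 1 = coupe/architect/knitting, house 2 = minivan/chef/pottery, house 3 = pickup/dentist/photography, house 4 = truck/plumber/dancing.

truck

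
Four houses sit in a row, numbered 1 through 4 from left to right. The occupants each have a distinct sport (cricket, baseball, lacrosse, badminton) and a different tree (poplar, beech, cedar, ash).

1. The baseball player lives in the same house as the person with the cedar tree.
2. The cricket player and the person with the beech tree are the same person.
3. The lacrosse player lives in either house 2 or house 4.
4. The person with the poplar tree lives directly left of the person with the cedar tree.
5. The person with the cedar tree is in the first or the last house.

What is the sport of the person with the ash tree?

Clue 5: the person with the cedar tree is in house 4.
Clue 1 places the baseball player in house 4.
The person with the poplar tree is in house 3 (clue 4).
So house 2 gets lacrosse for sport.
From clue 2, the cricket player must be in house 1.
The person with the beech tree is in house 1 (clue 2).
The only sport still possible for house 3 is badminton.
So house 2 gets ash for tree.
So: house 1 = cricket/beech, house 2 = lacrosse/ash, house 3 = badminton/poplar, house 4 = baseball/cedar.

lacrosse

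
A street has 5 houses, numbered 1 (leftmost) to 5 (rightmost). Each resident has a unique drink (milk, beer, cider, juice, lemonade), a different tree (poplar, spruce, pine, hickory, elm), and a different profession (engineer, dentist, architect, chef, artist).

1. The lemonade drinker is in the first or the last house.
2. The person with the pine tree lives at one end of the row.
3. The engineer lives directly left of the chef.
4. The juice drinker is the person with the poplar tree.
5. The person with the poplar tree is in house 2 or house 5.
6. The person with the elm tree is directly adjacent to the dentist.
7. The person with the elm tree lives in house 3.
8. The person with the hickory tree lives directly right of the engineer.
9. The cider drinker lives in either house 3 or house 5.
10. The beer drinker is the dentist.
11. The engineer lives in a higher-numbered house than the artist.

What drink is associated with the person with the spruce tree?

From clue 7, the person with the elm tree must be in house 3.
The beer drinker is narrowed to house 2 or 4; consider each.
Placing it in house 4 leads to a contradiction, so it's in house 2.
From clue 10, the dentist must be in house 2.
So house 1 gets lemonade for drink.
The only drink still possible for house 4 is milk.
House 5 drink: only juice fits.
By clue 4, the person with the poplar tree is in house 5.
The only drink still possible for house 3 is cider.
That leaves pine as the tree for house 1.
House 2 tree: only spruce fits.
The only tree still possible for house 4 is hickory.
The engineer is in house 3 (clue 8).
Clue 11 places the artist in house 1.
The chef is in house 4 (clue 3).
House 5's profession must be architect (nothing else left).
So: house 1 = lemonade/pine/artist, house 2 = beer/spruce/dentist, house 3 = cider/elm/engineer, house 4 = milk/hickory/chef, house 5 = juice/poplar/architect.

beer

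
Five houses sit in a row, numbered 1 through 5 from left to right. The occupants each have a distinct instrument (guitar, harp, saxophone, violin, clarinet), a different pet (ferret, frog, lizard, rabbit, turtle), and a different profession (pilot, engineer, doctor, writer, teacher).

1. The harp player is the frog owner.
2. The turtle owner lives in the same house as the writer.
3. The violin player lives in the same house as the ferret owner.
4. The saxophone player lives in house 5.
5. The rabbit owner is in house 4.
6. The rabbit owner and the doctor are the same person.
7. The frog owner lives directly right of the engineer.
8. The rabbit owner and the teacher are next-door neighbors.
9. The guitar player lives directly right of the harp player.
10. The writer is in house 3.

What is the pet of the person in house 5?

lizard

From clue 4, the saxophone player must be in house 5.
By clue 5, the rabbit owner is in house 4.
Clue 6 places the doctor in house 4.
From clue 10, the writer must be in house 3.
So house 5 gets teacher for profession.
From clue 2, the turtle owner must be in house 3.
So house 5 gets lizard for pet.
By clue 1, the harp player is in house 2.
By clue 7, the engineer is in house 1.
The guitar player is in house 3 (clue 9).
House 1 instrument: only violin fits.
House 4's instrument must be clarinet (nothing else left).
That leaves ferret as the pet for house 1.
House 2 pet: only frog fits.
That leaves pilot as the profession for house 2.
So: house 1 = violin/ferret/engineer, house 2 = harp/frog/pilot, house 3 = guitar/turtle/writer, house 4 = clarinet/rabbit/doctor, house 5 = saxophone/lizard/teacher.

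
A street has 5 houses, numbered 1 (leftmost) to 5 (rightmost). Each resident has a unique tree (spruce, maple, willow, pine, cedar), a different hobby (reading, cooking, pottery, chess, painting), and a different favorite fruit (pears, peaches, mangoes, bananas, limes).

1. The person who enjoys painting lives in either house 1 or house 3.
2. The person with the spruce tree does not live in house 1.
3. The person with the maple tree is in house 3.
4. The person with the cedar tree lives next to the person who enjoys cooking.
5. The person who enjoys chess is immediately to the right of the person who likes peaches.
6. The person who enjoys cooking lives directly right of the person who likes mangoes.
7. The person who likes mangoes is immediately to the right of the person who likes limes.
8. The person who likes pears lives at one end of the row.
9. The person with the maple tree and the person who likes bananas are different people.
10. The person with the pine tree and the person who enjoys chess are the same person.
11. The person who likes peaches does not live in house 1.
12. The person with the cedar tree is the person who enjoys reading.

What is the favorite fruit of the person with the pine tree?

bananas

From clue 3, the person with the maple tree must be in house 3.
That leaves willow as the tree for house 1.
The person with the pine tree is narrowed to house 4 or 5; consider each.
Placing it in house 5 leads to a contradiction, so it's in house 4.
The person who enjoys chess is in house 4 (clue 10).
By clue 4, the person with the cedar tree is in house 2.
From clue 4, the person who enjoys cooking must be in house 3.
From clue 5, the person who likes peaches must be in house 3.
By clue 6, the person who likes mangoes is in house 2.
By clue 7, the person who likes limes is in house 1.
The person who enjoys reading is in house 2 (clue 12).
That leaves spruce as the tree for house 5.
That leaves painting as the hobby for house 1.
House 5's hobby must be pottery (nothing else left).
The only favorite fruit still possible for house 4 is bananas.
House 5 favorite fruit: only pears fits.
So: house 1 = willow/painting/limes, house 2 = cedar/reading/mangoes, house 3 = maple/cooking/peaches, house 4 = pine/chess/bananas, house 5 = spruce/pottery/pears.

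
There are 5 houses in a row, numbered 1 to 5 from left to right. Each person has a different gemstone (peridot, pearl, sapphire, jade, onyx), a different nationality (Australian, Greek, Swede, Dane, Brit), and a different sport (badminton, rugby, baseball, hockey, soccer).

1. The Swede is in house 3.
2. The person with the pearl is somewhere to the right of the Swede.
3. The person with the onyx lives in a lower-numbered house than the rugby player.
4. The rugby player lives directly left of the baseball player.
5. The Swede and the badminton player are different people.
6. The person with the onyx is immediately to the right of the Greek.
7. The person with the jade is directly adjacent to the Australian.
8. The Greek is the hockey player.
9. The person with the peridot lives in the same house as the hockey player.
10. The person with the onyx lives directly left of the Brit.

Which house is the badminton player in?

1

From clue 1, the Swede must be in house 3.
The person with the onyx is in house 3 (clue 10).
Clue 10: the Brit is in house 4.
The rugby player is in house 4 (clue 3).
Clue 4 places the baseball player in house 5.
By clue 6, the Greek is in house 2.
By clue 8, the hockey player is in house 2.
Clue 9: the person with the peridot is in house 2.
House 3 sport: only soccer fits.
Clue 7 places the person with the jade in house 4.
By clue 7, the Australian is in house 5.
House 1 gemstone: only sapphire fits.
House 5 gemstone: only pearl fits.
The only nationality still possible for house 1 is Dane.
So house 1 gets badminton for sport.
So: house 1 = sapphire/Dane/badminton, house 2 = peridot/Greek/hockey, house 3 = onyx/Swede/soccer, house 4 = jade/Brit/rugby, house 5 = pearl/Australian/baseball.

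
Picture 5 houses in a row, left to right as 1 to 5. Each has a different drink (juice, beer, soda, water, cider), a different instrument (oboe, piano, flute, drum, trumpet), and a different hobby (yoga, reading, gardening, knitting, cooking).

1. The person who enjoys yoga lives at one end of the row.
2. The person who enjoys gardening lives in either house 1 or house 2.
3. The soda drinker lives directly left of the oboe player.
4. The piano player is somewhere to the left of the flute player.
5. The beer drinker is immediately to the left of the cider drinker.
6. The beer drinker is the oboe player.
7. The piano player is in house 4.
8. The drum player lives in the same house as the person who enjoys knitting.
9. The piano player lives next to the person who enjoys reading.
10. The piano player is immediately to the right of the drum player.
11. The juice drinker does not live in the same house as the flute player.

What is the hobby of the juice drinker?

cooking

Clue 7 places the piano player in house 4.
Clue 10: the drum player is in house 3.
The only instrument still possible for house 1 is trumpet.
So house 5 gets flute for instrument.
The soda drinker is in house 1 (clue 3).
The beer drinker is in house 2 (clue 6).
By clue 8, the person who enjoys knitting is in house 3.
That leaves oboe as the instrument for house 2.
House 4's hobby must be cooking (nothing else left).
Clue 5: the cider drinker is in house 3.
That leaves water as the drink for house 5.
House 2 hobby: only gardening fits.
So house 5 gets reading for hobby.
The only drink still possible for house 4 is juice.
That leaves yoga as the hobby for house 1.
So: house 1 = soda/trumpet/yoga, house 2 = beer/oboe/gardening, house 3 = cider/drum/knitting, house 4 = juice/piano/cooking, house 5 = water/flute/reading.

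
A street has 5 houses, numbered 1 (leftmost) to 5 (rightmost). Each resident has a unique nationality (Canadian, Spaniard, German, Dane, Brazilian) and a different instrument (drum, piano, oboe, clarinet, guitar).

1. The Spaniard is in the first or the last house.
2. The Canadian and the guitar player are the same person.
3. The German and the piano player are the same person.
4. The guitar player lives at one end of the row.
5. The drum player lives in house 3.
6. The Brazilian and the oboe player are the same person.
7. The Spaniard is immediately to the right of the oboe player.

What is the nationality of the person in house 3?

From clue 5, the drum player must be in house 3.
From clue 7, the Spaniard must be in house 5.
Clue 7 places the oboe player in house 4.
The Canadian is in house 1 (clue 2).
Clue 2: the guitar player is in house 1.
By clue 6, the Brazilian is in house 4.
House 2's nationality must be German (nothing else left).
House 3's nationality must be Dane (nothing else left).
House 5's instrument must be clarinet (nothing else left).
The only instrument still possible for house 2 is piano.
So: house 1 = Canadian/guitar, house 2 = German/piano, house 3 = Dane/drum, house 4 = Brazilian/oboe, house 5 = Spaniard/clarinet.

Dane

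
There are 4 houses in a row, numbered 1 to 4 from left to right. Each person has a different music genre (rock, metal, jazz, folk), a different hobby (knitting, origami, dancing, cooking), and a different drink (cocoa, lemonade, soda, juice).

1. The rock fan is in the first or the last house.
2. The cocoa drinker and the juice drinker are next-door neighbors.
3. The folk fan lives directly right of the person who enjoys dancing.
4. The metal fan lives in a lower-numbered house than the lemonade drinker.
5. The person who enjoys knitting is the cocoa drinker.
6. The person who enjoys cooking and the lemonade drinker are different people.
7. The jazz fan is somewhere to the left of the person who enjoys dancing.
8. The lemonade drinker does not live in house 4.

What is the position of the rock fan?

The only music genre still possible for house 3 is folk.
House 4's music genre must be rock (nothing else left).
Clue 3: the person who enjoys dancing is in house 2.
Clue 7: the jazz fan is in house 1.
The only music genre still possible for house 2 is metal.
The lemonade drinker is in house 3 (clue 4).
Clue 2 places the cocoa drinker in house 1.
The juice drinker is in house 2 (clue 2).
Clue 5: the person who enjoys knitting is in house 1.
So house 3 gets origami for hobby.
So house 4 gets cooking for hobby.
House 4's drink must be soda (nothing else left).
So: house 1 = jazz/knitting/cocoa, house 2 = metal/dancing/juice, house 3 = folk/origami/lemonade, house 4 = rock/cooking/soda.

4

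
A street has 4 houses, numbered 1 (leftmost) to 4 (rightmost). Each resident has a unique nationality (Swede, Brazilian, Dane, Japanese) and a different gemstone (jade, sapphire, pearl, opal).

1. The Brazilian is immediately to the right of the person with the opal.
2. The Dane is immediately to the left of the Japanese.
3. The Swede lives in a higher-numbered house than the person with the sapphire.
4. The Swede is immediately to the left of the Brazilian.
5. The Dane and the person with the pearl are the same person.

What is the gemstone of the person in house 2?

The only nationality still possible for house 1 is Dane.
House 4's gemstone must be jade (nothing else left).
Clue 2: the Japanese is in house 2.
Clue 5 places the person with the pearl in house 1.
That leaves Brazilian as the nationality for house 4.
House 3 gemstone: only opal fits.
House 3's nationality must be Swede (nothing else left).
That leaves sapphire as the gemstone for house 2.
So: house 1 = Dane/pearl, house 2 = Japanese/sapphire, house 3 = Swede/opal, house 4 = Brazilian/jade.

sapphire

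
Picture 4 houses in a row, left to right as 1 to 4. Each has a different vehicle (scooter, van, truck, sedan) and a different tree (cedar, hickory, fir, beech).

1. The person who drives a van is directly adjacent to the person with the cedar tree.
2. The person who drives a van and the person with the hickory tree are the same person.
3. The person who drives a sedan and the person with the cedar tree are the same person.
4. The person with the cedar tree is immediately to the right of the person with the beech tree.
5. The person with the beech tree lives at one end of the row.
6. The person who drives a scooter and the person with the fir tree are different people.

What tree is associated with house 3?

hickory

By clue 5, the person with the beech tree is in house 1.
Clue 4 places the person with the cedar tree in house 2.
Clue 1 places the person who drives a van in house 3.
Clue 2: the person with the hickory tree is in house 3.
Clue 3: the person who drives a sedan is in house 2.
That leaves fir as the tree for house 4.
Clue 6 places the person who drives a scooter in house 1.
House 4 vehicle: only truck fits.
So: house 1 = scooter/beech, house 2 = sedan/cedar, house 3 = van/hickory, house 4 = truck/fir.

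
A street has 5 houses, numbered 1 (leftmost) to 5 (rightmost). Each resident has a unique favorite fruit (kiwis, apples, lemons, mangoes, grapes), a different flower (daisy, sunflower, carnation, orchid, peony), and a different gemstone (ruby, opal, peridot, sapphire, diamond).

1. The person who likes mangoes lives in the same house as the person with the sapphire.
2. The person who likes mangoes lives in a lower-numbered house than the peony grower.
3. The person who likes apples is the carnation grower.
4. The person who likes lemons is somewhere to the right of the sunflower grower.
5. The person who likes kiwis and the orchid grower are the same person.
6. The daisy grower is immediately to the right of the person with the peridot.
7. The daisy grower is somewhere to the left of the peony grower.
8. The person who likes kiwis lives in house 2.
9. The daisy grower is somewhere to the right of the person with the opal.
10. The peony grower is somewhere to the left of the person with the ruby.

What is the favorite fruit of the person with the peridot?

kiwis

Clue 8: the person who likes kiwis is in house 2.
Clue 5: the orchid grower is in house 2.
That leaves carnation as the flower for house 5.
Clue 3: the person who likes apples is in house 5.
The person with the peridot is in house 2 (clue 6).
The peony grower is in house 4 (clue 7).
The person with the ruby is in house 5 (clue 10).
That leaves sunflower as the flower for house 1.
The only flower still possible for house 3 is daisy.
The only gemstone still possible for house 4 is diamond.
That leaves opal as the gemstone for house 1.
House 3 gemstone: only sapphire fits.
Clue 1: the person who likes mangoes is in house 3.
House 1's favorite fruit must be grapes (nothing else left).
House 4's favorite fruit must be lemons (nothing else left).
So: house 1 = grapes/sunflower/opal, house 2 = kiwis/orchid/peridot, house 3 = mangoes/daisy/sapphire, house 4 = lemons/peony/diamond, house 5 = apples/carnation/ruby.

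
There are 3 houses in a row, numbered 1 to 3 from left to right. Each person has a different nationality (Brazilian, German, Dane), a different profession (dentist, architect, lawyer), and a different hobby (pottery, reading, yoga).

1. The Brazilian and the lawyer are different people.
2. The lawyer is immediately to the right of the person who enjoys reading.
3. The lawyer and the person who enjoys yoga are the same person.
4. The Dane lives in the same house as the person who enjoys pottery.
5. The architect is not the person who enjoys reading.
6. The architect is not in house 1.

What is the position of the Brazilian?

That leaves dentist as the profession for house 1.
The architect is narrowed to house 2 or 3; consider each.
Placing it in house 2 leads to a contradiction, so it's in house 3.
House 2 profession: only lawyer fits.
The person who enjoys reading is in house 1 (clue 2).
From clue 3, the person who enjoys yoga must be in house 2.
House 3's hobby must be pottery (nothing else left).
Clue 4: the Dane is in house 3.
The only nationality still possible for house 2 is German.
That leaves Brazilian as the nationality for house 1.
So: house 1 = Brazilian/dentist/reading, house 2 = German/lawyer/yoga, house 3 = Dane/architect/pottery.

1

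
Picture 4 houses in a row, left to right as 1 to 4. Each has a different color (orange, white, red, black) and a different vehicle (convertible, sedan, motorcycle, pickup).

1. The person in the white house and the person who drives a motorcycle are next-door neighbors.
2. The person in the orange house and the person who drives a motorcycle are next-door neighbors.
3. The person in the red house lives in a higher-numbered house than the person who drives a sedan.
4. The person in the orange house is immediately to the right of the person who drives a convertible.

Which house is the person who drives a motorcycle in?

3

The person in the orange house is narrowed to house 2 or 3 or 4; consider each.
Placing it in house 3 and house 4 leads to a contradiction, so it's in house 2.
From clue 4, the person who drives a convertible must be in house 1.
So house 3 gets motorcycle for vehicle.
The only vehicle still possible for house 4 is pickup.
The person in the white house is in house 4 (clue 1).
That leaves black as the color for house 1.
The only color still possible for house 3 is red.
House 2's vehicle must be sedan (nothing else left).
So: house 1 = black/convertible, house 2 = orange/sedan, house 3 = red/motorcycle, house 4 = white/pickup.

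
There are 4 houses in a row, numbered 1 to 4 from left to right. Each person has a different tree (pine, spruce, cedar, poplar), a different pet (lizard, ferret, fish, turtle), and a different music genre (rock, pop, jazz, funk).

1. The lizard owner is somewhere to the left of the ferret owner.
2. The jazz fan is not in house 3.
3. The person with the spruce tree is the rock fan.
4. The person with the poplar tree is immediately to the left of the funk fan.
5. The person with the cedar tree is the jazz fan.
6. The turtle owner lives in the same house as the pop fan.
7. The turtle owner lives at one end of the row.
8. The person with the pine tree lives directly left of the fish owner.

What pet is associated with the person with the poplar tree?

turtle

The turtle owner is narrowed to house 1 or 4; consider each.
Placing it in house 4 leads to a contradiction, so it's in house 1.
Clue 6: the pop fan is in house 1.
The person with the cedar tree is narrowed to house 2 or 4; consider each.
Placing it in house 2 leads to a contradiction, so it's in house 4.
Clue 5 places the jazz fan in house 4.
The person with the poplar tree is narrowed to house 1 or 2; consider each.
Placing it in house 2 leads to a contradiction, so it's in house 1.
Clue 4 places the funk fan in house 2.
House 3's music genre must be rock (nothing else left).
From clue 3, the person with the spruce tree must be in house 3.
That leaves pine as the tree for house 2.
House 2 pet: only lizard fits.
Clue 8: the fish owner is in house 3.
House 4 pet: only ferret fits.
So: house 1 = poplar/turtle/pop, house 2 = pine/lizard/funk, house 3 = spruce/fish/rock, house 4 = cedar/ferret/jazz.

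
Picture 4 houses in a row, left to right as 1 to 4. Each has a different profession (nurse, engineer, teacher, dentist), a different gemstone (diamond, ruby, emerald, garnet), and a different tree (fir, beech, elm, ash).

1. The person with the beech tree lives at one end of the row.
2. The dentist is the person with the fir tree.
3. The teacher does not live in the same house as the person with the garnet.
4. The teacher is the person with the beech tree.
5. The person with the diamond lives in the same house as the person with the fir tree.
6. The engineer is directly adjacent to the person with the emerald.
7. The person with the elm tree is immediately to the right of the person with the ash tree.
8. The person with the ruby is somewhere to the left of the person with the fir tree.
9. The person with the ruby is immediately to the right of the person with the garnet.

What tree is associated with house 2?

ash

The dentist is narrowed to house 3 or 4; consider each.
Placing it in house 3 leads to a contradiction, so it's in house 4.
From clue 2, the person with the fir tree must be in house 4.
Clue 5 places the person with the diamond in house 4.
House 1's tree must be beech (nothing else left).
Clue 3: the person with the garnet is in house 2.
Clue 7: the person with the elm tree is in house 3.
From clue 7, the person with the ash tree must be in house 2.
From clue 9, the person with the ruby must be in house 3.
That leaves teacher as the profession for house 1.
The only gemstone still possible for house 1 is emerald.
From clue 6, the engineer must be in house 2.
The only profession still possible for house 3 is nurse.
So: house 1 = teacher/emerald/beech, house 2 = engineer/garnet/ash, house 3 = nurse/ruby/elm, house 4 = dentist/diamond/fir.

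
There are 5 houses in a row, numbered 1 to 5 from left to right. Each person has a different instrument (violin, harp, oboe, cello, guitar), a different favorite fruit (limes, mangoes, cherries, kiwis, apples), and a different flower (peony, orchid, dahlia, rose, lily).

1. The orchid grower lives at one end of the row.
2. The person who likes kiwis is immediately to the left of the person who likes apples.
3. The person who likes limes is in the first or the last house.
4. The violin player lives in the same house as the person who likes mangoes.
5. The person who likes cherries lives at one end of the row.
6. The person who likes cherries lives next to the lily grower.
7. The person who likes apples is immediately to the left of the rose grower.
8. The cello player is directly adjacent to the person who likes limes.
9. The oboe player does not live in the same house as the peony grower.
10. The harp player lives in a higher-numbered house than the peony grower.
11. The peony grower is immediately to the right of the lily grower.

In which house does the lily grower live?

2

The peony grower is in house 3 (clue 11).
The lily grower is in house 2 (clue 11).
The person who likes cherries is in house 1 (clue 6).
From clue 8, the cello player must be in house 4.
House 5's favorite fruit must be limes (nothing else left).
The only instrument still possible for house 5 is harp.
House 4 favorite fruit: only apples fits.
From clue 2, the person who likes kiwis must be in house 3.
By clue 7, the rose grower is in house 5.
That leaves mangoes as the favorite fruit for house 2.
So house 4 gets dahlia for flower.
Clue 4: the violin player is in house 2.
The only instrument still possible for house 1 is oboe.
So house 3 gets guitar for instrument.
The only flower still possible for house 1 is orchid.
So: house 1 = oboe/cherries/orchid, house 2 = violin/mangoes/lily, house 3 = guitar/kiwis/peony, house 4 = cello/apples/dahlia, house 5 = harp/limes/rose.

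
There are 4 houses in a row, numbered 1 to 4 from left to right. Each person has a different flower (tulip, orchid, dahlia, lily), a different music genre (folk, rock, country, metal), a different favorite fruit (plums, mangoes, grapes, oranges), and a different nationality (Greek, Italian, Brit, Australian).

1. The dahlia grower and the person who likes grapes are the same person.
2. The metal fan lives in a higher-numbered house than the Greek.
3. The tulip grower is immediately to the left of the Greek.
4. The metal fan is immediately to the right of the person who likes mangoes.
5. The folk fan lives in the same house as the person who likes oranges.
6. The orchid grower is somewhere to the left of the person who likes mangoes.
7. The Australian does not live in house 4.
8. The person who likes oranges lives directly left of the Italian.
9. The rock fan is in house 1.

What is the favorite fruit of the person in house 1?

plums

From clue 9, the rock fan must be in house 1.
The orchid grower is narrowed to house 1 or 2; consider each.
Placing it in house 1 leads to a contradiction, so it's in house 2.
Clue 6 places the person who likes mangoes in house 3.
So house 2 gets oranges for favorite fruit.
The Greek is in house 2 (clue 3).
The metal fan is in house 4 (clue 4).
By clue 5, the folk fan is in house 2.
Clue 8 places the Italian in house 3.
So house 1 gets tulip for flower.
House 3's flower must be lily (nothing else left).
That leaves dahlia as the flower for house 4.
House 3's music genre must be country (nothing else left).
The only nationality still possible for house 1 is Australian.
That leaves Brit as the nationality for house 4.
Clue 1 places the person who likes grapes in house 4.
The only favorite fruit still possible for house 1 is plums.
So: house 1 = tulip/rock/plums/Australian, house 2 = orchid/folk/oranges/Greek, house 3 = lily/country/mangoes/Italian, house 4 = dahlia/metal/grapes/Brit.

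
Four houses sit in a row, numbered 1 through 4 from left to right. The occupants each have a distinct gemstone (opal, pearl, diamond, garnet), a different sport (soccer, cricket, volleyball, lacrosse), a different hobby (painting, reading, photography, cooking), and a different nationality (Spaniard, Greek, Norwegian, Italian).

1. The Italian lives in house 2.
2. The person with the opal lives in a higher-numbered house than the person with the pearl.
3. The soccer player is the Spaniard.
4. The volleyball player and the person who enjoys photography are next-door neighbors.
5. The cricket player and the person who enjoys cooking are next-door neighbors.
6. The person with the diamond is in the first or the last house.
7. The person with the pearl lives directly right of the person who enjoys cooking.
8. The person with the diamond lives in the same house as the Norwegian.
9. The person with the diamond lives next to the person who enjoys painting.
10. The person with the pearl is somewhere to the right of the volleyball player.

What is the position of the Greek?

1

Clue 1: the Italian is in house 2.
So house 4 gets reading for hobby.
The person with the diamond is narrowed to house 1 or 4; consider each.
Placing it in house 1 leads to a contradiction, so it's in house 4.
By clue 8, the Norwegian is in house 4.
From clue 9, the person who enjoys painting must be in house 3.
The only gemstone still possible for house 1 is garnet.
The only gemstone still possible for house 2 is pearl.
That leaves opal as the gemstone for house 3.
Clue 7: the person who enjoys cooking is in house 1.
The volleyball player is in house 1 (clue 10).
House 4's sport must be lacrosse (nothing else left).
So house 2 gets photography for hobby.
Clue 3 places the Spaniard in house 3.
Clue 5 places the cricket player in house 2.
House 3's sport must be soccer (nothing else left).
The only nationality still possible for house 1 is Greek.
So: house 1 = garnet/volleyball/cooking/Greek, house 2 = pearl/cricket/photography/Italian, house 3 = opal/soccer/painting/Spaniard, house 4 = diamond/lacrosse/reading/Norwegian.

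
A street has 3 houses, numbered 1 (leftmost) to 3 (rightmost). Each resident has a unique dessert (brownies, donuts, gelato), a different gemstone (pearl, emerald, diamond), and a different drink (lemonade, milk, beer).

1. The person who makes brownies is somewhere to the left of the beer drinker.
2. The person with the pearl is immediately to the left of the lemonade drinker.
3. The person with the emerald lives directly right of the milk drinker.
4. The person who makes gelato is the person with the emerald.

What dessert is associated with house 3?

House 1's drink must be milk (nothing else left).
By clue 3, the person with the emerald is in house 2.
Clue 4: the person who makes gelato is in house 2.
House 3 dessert: only donuts fits.
That leaves diamond as the gemstone for house 3.
By clue 2, the lemonade drinker is in house 2.
House 1 dessert: only brownies fits.
House 1 gemstone: only pearl fits.
So house 3 gets beer for drink.
So: house 1 = brownies/pearl/milk, house 2 = gelato/emerald/lemonade, house 3 = donuts/diamond/beer.

donuts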